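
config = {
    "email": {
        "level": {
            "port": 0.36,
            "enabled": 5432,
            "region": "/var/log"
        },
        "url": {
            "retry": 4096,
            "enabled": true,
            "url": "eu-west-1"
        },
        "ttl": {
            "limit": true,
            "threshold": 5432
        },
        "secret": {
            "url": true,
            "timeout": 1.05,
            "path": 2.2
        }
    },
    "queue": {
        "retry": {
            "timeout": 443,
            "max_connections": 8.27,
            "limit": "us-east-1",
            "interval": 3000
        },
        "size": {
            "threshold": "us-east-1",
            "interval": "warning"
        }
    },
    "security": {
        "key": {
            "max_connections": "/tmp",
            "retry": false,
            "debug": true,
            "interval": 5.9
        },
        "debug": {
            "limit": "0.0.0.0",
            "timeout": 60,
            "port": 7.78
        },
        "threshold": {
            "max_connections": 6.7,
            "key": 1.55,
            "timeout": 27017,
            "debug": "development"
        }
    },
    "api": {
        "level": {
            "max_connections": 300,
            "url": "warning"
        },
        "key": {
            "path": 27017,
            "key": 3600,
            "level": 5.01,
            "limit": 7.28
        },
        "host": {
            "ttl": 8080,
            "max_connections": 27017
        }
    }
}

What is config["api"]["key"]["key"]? 3600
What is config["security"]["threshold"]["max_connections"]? 6.7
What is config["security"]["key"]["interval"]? 5.9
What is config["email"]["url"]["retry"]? 4096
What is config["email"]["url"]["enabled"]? True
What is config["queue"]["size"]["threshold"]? "us-east-1"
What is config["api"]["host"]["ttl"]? 8080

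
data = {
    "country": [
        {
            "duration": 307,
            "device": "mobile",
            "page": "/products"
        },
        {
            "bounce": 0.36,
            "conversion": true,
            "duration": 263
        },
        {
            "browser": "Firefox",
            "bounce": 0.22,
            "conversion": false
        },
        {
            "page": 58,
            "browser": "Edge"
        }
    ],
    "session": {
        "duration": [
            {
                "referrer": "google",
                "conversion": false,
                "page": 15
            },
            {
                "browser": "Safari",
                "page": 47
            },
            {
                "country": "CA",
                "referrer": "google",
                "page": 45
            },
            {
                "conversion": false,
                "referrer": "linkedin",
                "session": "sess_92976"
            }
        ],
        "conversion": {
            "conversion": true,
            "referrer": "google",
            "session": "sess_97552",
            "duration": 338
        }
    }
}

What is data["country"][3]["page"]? 58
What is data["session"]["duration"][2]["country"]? "CA"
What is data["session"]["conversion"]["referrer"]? "google"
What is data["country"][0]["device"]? "mobile"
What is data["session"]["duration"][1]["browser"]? "Safari"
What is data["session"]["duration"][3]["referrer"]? "linkedin"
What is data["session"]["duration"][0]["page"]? 15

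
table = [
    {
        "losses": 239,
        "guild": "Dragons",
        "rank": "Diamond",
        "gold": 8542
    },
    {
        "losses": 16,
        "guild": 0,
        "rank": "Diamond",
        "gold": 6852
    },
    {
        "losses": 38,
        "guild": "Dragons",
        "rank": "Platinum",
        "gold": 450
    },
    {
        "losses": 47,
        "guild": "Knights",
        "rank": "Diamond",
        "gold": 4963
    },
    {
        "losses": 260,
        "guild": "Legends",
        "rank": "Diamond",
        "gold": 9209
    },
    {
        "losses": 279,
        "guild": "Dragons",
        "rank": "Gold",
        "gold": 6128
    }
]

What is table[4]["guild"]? "Legends"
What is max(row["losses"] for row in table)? 279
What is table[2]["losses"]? 38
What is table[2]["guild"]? "Dragons"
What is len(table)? 6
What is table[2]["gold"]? 450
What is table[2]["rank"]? "Platinum"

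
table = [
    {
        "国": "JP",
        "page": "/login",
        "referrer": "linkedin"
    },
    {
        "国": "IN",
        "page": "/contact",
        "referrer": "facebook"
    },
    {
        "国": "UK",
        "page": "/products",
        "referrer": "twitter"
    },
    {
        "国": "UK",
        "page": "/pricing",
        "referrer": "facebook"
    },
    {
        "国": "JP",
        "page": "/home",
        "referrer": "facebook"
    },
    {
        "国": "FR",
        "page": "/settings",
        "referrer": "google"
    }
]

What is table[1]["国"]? "IN"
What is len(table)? 6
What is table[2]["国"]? "UK"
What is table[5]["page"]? "/settings"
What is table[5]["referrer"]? "google"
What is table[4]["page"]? "/home"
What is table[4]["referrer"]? "facebook"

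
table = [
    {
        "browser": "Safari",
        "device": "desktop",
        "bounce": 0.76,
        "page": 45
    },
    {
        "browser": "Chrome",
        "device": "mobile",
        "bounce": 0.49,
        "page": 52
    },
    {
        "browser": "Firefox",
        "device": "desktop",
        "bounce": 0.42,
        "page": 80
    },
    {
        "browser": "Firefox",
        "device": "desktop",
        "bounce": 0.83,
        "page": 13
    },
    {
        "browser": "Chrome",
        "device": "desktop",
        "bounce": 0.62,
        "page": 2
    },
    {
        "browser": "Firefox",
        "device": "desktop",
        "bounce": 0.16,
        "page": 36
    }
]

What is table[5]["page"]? 36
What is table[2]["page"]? 80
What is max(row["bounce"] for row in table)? 0.83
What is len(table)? 6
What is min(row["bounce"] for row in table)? 0.16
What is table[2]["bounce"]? 0.42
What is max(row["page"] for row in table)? 80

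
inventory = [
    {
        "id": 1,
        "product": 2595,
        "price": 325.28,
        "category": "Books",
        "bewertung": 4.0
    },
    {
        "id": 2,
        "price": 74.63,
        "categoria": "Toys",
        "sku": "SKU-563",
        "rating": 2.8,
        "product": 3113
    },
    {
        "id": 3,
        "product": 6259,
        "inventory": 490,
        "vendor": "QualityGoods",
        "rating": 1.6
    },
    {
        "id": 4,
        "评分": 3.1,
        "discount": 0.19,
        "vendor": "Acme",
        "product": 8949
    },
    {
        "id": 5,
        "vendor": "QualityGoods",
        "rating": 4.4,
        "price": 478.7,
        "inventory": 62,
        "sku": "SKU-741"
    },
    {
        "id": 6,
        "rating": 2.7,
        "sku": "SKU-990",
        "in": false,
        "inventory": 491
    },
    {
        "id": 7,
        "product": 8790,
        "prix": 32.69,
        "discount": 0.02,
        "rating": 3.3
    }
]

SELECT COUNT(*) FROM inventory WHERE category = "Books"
1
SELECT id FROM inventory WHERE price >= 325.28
[1, 5]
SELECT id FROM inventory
[1, 2, 3, 4, 5, 6, 7]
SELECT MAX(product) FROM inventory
8949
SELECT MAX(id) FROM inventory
7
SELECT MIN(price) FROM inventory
74.63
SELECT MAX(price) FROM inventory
478.7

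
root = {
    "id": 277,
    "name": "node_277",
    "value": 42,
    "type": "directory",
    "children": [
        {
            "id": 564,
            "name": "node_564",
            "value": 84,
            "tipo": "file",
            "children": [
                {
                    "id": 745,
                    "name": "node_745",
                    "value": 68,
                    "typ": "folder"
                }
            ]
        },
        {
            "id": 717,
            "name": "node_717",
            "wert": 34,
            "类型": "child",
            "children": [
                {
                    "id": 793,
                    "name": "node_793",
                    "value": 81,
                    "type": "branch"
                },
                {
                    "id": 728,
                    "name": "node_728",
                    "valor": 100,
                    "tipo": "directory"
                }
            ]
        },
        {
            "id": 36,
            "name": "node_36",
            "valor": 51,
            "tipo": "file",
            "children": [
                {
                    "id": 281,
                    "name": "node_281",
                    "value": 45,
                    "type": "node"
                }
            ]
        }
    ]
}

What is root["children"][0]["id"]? 564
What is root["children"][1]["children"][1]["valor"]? 100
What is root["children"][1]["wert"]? 34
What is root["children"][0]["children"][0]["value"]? 68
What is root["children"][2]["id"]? 36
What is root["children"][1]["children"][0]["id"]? 793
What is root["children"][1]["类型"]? "child"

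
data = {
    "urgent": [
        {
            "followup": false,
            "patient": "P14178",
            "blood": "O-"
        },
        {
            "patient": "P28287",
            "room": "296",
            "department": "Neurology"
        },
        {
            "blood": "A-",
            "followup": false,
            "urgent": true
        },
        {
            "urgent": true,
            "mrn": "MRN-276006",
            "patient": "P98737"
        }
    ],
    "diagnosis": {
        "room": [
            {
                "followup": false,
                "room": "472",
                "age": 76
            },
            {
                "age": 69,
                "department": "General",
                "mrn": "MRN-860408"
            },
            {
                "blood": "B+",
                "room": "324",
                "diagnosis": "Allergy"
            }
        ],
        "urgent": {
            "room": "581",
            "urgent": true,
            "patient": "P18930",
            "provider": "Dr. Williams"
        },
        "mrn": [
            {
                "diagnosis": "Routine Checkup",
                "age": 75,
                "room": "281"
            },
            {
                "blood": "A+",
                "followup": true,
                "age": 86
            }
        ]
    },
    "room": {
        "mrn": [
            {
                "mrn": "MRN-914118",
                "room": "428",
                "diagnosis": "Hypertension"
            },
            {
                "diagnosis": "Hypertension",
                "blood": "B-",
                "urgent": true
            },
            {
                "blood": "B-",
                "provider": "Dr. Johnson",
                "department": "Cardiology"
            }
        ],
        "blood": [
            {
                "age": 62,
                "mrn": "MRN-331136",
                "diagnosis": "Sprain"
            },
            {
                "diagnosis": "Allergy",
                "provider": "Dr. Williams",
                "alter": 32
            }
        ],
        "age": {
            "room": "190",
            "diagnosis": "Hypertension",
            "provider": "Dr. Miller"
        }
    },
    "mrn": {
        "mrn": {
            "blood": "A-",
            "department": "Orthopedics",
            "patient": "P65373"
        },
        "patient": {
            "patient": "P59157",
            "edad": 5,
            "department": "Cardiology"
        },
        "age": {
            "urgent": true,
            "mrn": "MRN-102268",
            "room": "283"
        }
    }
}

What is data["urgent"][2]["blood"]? "A-"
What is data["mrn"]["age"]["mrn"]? "MRN-102268"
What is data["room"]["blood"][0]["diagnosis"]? "Sprain"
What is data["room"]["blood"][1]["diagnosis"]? "Allergy"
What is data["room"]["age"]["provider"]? "Dr. Miller"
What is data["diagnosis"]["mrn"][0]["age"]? 75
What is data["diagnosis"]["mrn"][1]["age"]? 86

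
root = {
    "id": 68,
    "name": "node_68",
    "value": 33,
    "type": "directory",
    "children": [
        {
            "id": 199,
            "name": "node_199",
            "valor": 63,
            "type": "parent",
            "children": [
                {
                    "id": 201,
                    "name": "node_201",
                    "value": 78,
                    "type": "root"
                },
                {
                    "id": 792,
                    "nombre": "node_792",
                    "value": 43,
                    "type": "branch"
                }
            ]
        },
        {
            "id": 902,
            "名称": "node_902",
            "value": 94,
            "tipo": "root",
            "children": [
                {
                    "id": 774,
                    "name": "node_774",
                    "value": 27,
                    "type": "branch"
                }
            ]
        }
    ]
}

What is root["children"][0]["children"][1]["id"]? 792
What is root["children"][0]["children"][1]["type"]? "branch"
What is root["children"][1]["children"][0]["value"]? 27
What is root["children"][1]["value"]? 94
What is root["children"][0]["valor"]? 63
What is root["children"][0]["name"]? "node_199"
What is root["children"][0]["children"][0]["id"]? 201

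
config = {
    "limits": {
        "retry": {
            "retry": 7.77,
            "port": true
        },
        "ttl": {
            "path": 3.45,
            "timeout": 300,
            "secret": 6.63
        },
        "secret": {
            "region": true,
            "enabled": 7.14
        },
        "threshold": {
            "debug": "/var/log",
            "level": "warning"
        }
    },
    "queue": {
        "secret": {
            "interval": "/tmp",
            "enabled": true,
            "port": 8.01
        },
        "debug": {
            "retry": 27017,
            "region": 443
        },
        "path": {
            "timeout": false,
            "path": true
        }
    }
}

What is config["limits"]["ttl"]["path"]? 3.45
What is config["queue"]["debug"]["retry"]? 27017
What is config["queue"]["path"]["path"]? True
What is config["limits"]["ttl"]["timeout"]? 300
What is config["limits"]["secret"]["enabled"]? 7.14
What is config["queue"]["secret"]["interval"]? "/tmp"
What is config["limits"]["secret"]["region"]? True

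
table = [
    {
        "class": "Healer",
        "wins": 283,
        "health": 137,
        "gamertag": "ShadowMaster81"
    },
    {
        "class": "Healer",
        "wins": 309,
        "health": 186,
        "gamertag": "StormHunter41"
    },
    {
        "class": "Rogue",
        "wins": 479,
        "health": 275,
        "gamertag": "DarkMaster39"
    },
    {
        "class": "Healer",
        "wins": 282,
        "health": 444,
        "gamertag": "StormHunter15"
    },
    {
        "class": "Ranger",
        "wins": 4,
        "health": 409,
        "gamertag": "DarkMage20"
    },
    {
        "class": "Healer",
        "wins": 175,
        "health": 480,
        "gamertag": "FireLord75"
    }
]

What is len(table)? 6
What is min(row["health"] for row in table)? 137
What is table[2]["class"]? "Rogue"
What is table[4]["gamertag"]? "DarkMage20"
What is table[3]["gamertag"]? "StormHunter15"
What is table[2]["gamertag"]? "DarkMaster39"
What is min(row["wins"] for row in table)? 4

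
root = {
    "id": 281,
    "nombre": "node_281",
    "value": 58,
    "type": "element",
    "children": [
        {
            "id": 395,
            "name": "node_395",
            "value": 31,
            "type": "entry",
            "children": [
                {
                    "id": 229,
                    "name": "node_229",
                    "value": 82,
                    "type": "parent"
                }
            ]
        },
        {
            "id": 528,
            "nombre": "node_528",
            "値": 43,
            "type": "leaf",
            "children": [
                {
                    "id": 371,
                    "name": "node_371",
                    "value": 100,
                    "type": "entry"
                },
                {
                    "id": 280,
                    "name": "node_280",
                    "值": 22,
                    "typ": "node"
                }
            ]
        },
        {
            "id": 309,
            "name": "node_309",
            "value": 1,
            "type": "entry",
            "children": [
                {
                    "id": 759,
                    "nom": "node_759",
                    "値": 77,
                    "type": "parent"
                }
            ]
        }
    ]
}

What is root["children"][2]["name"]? "node_309"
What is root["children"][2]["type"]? "entry"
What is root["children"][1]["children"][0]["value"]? 100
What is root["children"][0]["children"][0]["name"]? "node_229"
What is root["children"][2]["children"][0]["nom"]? "node_759"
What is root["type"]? "element"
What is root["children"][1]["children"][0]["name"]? "node_371"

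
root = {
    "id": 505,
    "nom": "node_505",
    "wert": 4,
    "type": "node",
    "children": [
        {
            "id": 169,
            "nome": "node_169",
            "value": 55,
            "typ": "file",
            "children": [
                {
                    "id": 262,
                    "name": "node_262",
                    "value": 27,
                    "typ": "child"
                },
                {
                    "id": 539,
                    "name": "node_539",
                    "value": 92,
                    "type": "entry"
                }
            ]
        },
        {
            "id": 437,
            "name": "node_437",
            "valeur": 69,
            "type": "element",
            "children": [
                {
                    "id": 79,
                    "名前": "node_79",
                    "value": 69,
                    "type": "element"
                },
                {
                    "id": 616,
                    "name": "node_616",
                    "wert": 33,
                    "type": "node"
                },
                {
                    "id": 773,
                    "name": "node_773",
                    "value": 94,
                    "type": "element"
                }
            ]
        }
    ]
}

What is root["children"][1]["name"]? "node_437"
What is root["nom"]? "node_505"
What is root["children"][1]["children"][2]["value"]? 94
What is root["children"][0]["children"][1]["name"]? "node_539"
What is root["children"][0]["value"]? 55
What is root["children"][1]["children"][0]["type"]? "element"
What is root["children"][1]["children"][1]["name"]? "node_616"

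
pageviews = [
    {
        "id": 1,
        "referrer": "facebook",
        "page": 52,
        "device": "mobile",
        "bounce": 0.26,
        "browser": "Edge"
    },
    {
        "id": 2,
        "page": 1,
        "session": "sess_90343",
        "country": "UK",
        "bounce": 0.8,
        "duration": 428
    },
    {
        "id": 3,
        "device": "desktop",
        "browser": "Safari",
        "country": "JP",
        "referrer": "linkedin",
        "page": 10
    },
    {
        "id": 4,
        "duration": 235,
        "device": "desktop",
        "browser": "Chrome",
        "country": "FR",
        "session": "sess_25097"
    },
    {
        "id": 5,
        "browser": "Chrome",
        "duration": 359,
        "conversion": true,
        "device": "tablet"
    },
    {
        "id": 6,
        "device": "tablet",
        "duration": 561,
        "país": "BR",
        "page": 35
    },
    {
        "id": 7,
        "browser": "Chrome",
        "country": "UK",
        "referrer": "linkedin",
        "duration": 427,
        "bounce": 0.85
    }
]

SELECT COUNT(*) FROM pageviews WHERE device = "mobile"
1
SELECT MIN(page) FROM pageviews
1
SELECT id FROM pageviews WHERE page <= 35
[2, 3, 6]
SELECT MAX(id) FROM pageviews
7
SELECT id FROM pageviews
[1, 2, 3, 4, 5, 6, 7]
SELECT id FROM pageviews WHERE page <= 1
[2]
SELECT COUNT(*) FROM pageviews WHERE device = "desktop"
2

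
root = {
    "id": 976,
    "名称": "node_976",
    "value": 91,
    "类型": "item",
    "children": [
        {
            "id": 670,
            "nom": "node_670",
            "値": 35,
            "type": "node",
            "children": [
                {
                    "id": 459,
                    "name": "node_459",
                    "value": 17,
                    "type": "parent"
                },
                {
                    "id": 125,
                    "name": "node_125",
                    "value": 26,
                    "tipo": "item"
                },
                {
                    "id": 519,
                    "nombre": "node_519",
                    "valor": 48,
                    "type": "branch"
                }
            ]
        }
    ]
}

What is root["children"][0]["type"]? "node"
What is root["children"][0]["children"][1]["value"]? 26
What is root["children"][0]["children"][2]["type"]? "branch"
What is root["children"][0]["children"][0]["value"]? 17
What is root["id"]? 976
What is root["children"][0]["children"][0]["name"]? "node_459"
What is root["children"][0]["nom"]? "node_670"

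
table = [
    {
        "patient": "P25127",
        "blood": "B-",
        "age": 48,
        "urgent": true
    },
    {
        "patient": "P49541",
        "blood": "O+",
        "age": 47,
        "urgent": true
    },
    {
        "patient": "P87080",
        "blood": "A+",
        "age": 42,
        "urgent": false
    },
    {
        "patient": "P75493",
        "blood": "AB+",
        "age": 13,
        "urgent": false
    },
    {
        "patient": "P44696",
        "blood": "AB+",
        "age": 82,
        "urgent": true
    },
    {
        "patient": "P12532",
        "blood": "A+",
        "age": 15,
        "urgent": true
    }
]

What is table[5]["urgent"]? True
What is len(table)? 6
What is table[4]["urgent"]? True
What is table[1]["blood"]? "O+"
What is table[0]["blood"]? "B-"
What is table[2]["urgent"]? False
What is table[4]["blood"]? "AB+"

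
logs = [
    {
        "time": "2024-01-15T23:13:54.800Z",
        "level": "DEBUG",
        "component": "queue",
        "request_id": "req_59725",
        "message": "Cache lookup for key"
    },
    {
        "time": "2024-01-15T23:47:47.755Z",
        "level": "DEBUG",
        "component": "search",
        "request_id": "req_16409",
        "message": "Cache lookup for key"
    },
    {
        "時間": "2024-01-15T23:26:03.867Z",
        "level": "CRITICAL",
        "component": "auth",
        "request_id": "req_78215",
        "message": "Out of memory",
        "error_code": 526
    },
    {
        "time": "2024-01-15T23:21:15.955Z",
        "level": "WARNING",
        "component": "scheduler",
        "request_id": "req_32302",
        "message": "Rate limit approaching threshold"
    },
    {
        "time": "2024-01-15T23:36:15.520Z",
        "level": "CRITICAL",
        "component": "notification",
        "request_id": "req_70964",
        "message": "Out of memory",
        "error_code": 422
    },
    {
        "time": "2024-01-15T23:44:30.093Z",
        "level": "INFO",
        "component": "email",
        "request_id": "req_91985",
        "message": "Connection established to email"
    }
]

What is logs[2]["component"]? "auth"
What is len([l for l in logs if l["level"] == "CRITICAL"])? 2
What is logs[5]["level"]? "INFO"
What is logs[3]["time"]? "2024-01-15T23:21:15.955Z"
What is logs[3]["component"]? "scheduler"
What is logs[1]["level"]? "DEBUG"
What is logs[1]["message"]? "Cache lookup for key"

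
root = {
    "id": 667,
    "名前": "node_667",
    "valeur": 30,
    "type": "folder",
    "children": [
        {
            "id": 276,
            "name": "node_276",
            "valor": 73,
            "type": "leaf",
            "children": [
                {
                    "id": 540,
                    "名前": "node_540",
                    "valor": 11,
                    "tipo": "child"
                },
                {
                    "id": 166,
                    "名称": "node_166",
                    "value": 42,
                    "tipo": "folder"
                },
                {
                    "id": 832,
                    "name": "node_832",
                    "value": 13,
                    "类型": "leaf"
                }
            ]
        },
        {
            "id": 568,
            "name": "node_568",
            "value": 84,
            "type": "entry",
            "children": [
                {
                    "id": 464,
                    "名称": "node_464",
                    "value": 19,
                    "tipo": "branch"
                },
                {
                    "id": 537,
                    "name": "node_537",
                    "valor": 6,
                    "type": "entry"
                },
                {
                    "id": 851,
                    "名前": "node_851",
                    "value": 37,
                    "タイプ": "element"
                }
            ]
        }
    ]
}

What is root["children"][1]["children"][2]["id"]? 851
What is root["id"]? 667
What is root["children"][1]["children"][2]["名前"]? "node_851"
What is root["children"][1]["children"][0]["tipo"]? "branch"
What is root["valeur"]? 30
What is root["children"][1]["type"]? "entry"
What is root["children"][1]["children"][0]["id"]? 464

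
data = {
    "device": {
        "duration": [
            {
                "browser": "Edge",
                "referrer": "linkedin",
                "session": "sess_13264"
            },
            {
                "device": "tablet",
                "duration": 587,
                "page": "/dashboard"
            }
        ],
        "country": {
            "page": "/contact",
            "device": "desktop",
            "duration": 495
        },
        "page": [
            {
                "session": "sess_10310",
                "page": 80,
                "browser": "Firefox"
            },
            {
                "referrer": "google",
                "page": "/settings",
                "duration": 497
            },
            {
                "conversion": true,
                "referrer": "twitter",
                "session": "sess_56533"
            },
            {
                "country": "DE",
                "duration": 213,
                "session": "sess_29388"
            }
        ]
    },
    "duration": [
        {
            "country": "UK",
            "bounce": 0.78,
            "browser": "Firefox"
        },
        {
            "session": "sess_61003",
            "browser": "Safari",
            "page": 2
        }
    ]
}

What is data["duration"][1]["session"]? "sess_61003"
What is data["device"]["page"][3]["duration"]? 213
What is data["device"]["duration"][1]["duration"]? 587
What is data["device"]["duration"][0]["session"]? "sess_13264"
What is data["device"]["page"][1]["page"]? "/settings"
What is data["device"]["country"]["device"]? "desktop"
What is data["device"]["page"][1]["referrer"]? "google"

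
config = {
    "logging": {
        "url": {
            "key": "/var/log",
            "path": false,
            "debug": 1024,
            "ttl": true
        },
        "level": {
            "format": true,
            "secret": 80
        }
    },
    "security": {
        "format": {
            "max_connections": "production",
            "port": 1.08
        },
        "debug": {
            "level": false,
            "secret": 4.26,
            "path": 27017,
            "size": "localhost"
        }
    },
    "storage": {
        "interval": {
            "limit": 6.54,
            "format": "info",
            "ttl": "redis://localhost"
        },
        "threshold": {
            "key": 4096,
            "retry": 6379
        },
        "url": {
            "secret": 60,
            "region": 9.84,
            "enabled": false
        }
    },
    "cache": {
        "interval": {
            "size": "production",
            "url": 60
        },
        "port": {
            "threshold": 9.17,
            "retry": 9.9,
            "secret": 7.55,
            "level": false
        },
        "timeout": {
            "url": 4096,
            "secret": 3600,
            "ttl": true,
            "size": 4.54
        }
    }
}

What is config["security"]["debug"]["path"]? 27017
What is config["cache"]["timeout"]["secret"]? 3600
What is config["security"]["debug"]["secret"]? 4.26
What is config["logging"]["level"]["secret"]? 80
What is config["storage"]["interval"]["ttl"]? "redis://localhost"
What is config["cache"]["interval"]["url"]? 60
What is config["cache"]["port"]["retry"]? 9.9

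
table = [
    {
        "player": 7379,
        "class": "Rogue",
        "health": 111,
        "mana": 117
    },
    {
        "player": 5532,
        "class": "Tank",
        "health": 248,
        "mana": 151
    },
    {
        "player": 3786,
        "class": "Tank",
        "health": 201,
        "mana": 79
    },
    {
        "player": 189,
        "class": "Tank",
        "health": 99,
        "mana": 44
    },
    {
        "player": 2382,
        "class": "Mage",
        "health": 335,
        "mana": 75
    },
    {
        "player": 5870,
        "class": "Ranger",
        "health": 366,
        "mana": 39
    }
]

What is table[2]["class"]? "Tank"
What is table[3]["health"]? 99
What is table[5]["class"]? "Ranger"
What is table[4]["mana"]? 75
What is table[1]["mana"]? 151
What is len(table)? 6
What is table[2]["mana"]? 79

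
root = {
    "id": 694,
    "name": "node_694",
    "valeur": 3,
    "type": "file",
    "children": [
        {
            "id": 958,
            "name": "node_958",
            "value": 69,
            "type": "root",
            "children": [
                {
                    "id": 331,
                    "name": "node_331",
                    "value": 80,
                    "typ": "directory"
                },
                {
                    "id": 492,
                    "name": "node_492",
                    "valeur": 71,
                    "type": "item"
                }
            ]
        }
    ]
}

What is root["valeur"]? 3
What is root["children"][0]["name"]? "node_958"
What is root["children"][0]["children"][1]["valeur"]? 71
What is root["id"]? 694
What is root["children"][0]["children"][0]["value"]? 80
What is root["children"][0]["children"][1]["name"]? "node_492"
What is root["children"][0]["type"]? "root"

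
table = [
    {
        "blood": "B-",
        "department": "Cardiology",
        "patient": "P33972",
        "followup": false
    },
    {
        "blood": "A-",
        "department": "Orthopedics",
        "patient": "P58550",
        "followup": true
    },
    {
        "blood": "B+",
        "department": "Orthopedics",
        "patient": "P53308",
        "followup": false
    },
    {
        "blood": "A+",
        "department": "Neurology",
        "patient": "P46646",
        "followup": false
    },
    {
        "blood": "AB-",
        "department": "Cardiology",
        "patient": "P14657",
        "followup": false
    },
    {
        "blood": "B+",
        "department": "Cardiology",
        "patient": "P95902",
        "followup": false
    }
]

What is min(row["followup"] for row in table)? False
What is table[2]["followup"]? False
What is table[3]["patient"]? "P46646"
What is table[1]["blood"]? "A-"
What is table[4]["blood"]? "AB-"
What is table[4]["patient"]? "P14657"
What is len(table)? 6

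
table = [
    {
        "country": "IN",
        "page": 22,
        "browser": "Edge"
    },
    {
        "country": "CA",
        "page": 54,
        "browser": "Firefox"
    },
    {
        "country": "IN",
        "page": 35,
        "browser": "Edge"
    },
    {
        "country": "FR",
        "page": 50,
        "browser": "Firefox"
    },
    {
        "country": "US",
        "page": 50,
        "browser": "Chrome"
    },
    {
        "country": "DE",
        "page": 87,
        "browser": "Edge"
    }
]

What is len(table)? 6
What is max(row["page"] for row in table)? 87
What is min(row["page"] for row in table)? 22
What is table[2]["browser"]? "Edge"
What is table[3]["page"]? 50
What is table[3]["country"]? "FR"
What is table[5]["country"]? "DE"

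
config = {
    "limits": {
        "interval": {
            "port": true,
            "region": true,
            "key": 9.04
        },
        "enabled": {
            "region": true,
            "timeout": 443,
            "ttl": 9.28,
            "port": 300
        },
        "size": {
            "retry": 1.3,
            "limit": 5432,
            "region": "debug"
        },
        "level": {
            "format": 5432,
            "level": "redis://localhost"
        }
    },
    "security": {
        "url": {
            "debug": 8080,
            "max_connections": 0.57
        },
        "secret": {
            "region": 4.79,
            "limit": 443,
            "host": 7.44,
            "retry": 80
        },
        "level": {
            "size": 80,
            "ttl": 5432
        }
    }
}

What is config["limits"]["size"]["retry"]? 1.3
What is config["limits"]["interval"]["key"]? 9.04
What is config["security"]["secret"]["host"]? 7.44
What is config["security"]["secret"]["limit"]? 443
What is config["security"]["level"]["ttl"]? 5432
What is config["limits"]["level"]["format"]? 5432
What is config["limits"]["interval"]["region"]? True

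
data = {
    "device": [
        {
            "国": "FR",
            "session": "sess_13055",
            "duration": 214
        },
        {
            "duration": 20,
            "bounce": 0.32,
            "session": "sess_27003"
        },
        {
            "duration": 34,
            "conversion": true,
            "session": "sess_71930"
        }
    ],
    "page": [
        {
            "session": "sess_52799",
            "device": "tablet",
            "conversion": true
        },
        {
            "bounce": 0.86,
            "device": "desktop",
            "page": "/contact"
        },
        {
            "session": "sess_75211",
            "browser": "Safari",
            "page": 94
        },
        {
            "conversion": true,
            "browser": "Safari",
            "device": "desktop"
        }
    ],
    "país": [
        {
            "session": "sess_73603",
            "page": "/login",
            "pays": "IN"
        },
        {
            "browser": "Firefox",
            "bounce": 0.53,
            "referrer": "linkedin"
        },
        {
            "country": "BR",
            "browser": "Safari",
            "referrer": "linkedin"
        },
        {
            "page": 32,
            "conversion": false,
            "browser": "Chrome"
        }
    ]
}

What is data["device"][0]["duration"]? 214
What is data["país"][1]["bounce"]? 0.53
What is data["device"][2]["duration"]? 34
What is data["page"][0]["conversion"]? True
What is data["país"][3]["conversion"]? False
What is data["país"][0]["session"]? "sess_73603"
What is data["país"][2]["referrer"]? "linkedin"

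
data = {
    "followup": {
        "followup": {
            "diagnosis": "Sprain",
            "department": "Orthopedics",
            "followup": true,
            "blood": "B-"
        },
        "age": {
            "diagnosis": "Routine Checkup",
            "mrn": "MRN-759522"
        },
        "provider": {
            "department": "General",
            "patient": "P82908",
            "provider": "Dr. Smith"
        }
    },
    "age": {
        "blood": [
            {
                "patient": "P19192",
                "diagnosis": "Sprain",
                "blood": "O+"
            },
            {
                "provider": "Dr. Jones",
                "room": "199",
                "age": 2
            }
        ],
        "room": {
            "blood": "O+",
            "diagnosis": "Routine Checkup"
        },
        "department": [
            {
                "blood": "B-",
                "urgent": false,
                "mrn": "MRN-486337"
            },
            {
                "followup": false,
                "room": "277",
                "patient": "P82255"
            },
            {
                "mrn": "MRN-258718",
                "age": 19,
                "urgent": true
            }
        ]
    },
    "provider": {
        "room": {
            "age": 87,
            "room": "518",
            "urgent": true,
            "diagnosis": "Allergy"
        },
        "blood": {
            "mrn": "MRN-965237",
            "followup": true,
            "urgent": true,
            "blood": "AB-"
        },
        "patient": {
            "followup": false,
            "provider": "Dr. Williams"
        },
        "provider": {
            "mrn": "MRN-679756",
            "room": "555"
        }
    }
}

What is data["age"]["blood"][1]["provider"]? "Dr. Jones"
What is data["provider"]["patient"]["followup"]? False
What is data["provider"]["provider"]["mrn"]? "MRN-679756"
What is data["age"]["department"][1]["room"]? "277"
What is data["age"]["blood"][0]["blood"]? "O+"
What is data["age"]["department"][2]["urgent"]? True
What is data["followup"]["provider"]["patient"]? "P82908"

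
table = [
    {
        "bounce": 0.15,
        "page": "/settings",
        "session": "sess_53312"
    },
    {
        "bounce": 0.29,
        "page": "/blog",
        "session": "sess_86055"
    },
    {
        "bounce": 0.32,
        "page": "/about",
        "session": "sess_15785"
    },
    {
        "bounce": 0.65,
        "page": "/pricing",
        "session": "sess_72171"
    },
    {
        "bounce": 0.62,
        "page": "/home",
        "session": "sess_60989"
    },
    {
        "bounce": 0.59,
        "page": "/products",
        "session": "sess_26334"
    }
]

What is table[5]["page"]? "/products"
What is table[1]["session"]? "sess_86055"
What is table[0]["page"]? "/settings"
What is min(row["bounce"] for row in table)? 0.15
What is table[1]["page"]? "/blog"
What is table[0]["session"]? "sess_53312"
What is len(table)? 6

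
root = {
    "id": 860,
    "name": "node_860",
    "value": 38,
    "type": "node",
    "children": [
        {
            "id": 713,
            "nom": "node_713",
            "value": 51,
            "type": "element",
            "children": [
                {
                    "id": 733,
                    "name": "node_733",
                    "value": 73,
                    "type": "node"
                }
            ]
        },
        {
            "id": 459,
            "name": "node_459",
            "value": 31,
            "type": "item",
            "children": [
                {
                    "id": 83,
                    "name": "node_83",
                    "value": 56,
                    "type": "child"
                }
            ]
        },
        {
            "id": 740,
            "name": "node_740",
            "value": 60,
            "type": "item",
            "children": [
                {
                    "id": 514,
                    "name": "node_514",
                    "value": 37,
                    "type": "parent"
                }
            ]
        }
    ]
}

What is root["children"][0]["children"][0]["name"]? "node_733"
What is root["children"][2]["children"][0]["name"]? "node_514"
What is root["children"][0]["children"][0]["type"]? "node"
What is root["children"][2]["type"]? "item"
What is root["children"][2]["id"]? 740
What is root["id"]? 860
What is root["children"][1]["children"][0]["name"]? "node_83"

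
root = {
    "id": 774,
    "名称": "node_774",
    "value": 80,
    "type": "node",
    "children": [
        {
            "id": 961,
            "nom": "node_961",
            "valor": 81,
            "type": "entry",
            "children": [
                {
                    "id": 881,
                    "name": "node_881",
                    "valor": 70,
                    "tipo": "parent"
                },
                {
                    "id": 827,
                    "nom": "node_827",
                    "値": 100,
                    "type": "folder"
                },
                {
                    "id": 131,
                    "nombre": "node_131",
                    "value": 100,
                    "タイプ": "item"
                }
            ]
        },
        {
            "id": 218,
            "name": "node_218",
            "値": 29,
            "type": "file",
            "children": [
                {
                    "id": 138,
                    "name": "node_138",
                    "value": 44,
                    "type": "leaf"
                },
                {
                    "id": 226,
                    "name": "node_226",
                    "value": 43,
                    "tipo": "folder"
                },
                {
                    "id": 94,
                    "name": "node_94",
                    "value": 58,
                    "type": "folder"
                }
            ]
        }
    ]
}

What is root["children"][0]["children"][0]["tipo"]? "parent"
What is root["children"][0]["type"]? "entry"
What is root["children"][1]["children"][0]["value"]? 44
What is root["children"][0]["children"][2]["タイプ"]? "item"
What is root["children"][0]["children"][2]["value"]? 100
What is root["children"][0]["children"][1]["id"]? 827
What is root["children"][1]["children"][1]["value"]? 43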